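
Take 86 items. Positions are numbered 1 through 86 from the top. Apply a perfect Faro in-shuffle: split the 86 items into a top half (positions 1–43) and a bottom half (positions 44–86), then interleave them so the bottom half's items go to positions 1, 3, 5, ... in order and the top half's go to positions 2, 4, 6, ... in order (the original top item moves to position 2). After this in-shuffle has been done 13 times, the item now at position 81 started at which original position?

Work backwards from position 81, undoing one in-shuffle at a time:
81 ← 84 ← 42 ← 21 ← 54 ← ... ← 12 (13 steps).
So the item now at position 81 started at position 12.

12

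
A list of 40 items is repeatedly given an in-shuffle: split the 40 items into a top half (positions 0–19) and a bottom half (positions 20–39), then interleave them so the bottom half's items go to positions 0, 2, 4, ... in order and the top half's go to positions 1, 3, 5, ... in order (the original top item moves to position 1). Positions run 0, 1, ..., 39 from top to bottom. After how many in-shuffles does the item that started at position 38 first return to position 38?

20

Follow position 38 under repeated in-shuffles:
38 → 36 → 32 → 24 → 8 → 17 → 35 → 30 → 20 → 0 → 1 → 3 → 7 → 15 → 31 → 22 → 4 → 9 → 19 → 39 → 38
It first returns after 20 in-shuffles.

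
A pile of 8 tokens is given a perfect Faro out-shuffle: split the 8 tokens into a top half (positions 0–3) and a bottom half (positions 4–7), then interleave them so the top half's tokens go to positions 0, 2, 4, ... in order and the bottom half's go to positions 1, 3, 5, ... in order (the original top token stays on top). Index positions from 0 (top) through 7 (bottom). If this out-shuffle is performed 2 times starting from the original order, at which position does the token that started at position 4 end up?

2

Track the token's position through each out-shuffle:
4 → 1 → 2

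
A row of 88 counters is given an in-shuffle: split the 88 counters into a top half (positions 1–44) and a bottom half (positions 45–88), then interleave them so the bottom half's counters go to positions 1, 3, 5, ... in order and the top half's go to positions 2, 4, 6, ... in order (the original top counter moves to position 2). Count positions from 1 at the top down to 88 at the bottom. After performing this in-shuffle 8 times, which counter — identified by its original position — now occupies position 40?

Work backwards from position 40, undoing one in-shuffle at a time:
40 ← 20 ← 10 ← 5 ← 47 ← 68 ← 34 ← 17 ← 53
So the counter now at position 40 started at position 53.

53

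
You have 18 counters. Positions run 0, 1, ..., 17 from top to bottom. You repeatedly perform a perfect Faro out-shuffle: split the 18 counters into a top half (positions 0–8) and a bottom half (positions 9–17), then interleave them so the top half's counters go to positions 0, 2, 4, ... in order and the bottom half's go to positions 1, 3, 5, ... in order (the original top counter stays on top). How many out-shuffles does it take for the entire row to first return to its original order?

The out-shuffle permutes the 18 positions with cycle lengths [1, 1, 8, 8].
Every counter is home exactly when every cycle has completed a whole number of laps, i.e. after lcm(1, 8) = 8 out-shuffles.

8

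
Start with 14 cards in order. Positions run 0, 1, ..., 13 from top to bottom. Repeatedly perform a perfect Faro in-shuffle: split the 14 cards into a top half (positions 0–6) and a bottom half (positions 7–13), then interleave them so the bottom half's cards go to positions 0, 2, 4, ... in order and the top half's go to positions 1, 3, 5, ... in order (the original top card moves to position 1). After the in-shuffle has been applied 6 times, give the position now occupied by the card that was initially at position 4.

4

Track the card's position through each in-shuffle:
4 → 9 → 4 → 9 → 4 → 9 → 4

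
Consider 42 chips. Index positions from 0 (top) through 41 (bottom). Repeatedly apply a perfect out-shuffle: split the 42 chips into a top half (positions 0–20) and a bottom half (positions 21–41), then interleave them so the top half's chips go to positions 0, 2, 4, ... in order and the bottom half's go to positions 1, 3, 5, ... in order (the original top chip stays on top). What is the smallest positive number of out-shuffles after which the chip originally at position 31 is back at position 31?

Follow position 31 under repeated out-shuffles:
31 → 21 → 1 → 2 → 4 → 8 → 16 → 32 → 23 → 5 → 10 → 20 → 40 → 39 → 37 → 33 → 25 → 9 → 18 → 36 → 31
It first returns after 20 out-shuffles.

20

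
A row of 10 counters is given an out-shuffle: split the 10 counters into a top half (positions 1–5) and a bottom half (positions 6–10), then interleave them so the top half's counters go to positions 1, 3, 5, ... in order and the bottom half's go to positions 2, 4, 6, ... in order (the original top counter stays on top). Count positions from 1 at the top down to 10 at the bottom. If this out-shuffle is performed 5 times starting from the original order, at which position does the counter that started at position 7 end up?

4

Track the counter's position through each out-shuffle:
7 → 4 → 7 → 4 → 7 → 4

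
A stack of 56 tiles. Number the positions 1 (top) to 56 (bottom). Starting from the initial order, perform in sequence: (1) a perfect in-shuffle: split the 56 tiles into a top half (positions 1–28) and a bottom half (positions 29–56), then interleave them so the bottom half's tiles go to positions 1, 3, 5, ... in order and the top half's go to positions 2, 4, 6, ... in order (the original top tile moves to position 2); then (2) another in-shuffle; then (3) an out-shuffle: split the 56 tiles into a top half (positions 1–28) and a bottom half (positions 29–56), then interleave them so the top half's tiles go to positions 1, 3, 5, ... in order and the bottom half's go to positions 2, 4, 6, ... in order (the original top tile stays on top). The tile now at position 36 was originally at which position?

Undo the operations in reverse order, starting from position 36:
  undo op 3 (out-shuffle, from bottom half): 36 ← 46
  undo op 2 (in-shuffle, from top half): 46 ← 23
  undo op 1 (in-shuffle, from bottom half): 23 ← 40
So the tile at position 36 came from original position 40.

40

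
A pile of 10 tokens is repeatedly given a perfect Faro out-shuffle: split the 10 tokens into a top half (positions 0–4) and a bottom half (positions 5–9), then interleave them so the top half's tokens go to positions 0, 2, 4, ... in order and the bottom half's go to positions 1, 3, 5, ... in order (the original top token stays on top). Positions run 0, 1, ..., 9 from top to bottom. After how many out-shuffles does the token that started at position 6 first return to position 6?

Follow position 6 under repeated out-shuffles:
6 → 3 → 6
It first returns after 2 out-shuffles.

2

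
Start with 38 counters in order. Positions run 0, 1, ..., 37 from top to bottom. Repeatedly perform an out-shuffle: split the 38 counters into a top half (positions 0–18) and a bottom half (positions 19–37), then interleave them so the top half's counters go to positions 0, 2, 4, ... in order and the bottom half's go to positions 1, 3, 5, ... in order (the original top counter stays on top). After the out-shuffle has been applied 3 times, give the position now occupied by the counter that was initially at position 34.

Track the counter's position through each out-shuffle:
34 → 31 → 25 → 13

13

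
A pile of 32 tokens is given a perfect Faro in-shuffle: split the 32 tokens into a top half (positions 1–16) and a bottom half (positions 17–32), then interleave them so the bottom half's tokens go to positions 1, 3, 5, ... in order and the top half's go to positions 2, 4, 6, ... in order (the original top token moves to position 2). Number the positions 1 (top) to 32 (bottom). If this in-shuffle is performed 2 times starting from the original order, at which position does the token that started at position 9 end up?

3

Track the token's position through each in-shuffle:
9 → 18 → 3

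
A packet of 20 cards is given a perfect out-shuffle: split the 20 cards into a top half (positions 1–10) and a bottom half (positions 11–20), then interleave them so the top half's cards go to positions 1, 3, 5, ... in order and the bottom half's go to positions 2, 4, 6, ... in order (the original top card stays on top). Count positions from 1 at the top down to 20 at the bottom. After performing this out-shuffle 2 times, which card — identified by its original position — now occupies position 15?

14

Work backwards from position 15, undoing one out-shuffle at a time:
15 ← 8 ← 14
So the card now at position 15 started at position 14.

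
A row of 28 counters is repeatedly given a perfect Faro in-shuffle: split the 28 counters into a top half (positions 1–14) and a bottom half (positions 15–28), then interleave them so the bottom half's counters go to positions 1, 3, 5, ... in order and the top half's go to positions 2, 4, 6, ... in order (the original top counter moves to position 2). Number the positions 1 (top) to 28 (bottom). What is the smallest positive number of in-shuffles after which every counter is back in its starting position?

28

The in-shuffle permutes the 28 positions with cycle lengths [28].
Every counter is home exactly when every cycle has completed a whole number of laps, i.e. after lcm(28) = 28 in-shuffles.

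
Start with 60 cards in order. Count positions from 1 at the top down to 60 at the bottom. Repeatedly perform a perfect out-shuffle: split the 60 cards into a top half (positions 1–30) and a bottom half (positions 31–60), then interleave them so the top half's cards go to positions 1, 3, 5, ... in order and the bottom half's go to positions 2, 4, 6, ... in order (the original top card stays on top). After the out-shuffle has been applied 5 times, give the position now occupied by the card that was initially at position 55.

Track the card's position through each out-shuffle:
55 → 50 → 40 → 20 → 39 → 18

18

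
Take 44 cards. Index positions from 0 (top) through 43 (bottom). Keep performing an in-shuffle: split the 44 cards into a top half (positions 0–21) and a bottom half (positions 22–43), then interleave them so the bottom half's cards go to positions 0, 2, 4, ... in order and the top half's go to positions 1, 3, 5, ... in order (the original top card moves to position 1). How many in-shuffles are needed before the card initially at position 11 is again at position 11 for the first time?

4

Follow position 11 under repeated in-shuffles:
11 → 23 → 2 → 5 → 11
It first returns after 4 in-shuffles.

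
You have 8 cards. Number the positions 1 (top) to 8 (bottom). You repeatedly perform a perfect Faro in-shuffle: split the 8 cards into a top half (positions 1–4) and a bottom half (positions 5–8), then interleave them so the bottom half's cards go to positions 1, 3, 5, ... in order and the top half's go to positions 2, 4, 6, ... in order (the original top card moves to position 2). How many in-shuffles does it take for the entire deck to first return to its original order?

6

The in-shuffle permutes the 8 positions with cycle lengths [2, 6].
Every card is home exactly when every cycle has completed a whole number of laps, i.e. after lcm(2, 6) = 6 in-shuffles.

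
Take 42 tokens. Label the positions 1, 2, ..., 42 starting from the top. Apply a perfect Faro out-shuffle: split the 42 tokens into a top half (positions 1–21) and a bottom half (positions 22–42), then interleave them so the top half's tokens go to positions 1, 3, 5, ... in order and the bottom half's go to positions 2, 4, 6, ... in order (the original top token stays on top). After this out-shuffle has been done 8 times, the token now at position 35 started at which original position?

Work backwards from position 35, undoing one out-shuffle at a time:
35 ← 18 ← 30 ← 36 ← 39 ← 20 ← 31 ← 16 ← 29
So the token now at position 35 started at position 29.

29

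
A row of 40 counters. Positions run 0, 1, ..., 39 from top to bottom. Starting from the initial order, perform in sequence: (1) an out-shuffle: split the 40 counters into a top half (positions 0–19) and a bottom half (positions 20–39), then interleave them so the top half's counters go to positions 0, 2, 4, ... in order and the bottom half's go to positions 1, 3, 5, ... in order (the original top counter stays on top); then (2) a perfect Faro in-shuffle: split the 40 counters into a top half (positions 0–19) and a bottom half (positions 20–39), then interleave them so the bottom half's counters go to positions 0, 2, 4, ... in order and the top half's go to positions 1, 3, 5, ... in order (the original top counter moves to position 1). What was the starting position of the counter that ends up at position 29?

Undo the operations in reverse order, starting from position 29:
  undo op 2 (in-shuffle, from top half): 29 ← 14
  undo op 1 (out-shuffle, from top half): 14 ← 7
So the counter at position 29 came from original position 7.

7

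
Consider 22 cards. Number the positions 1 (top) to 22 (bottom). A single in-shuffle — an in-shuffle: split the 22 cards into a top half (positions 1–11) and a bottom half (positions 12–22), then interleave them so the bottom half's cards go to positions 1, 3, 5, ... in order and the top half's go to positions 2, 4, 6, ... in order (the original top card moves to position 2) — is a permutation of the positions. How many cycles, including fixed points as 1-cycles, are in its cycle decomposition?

Trace each unvisited position around until it returns:
(1 2 4 8 16 9 ... len 11) (5 10 20 17 11 22 ... len 11)
2 cycles in total.

2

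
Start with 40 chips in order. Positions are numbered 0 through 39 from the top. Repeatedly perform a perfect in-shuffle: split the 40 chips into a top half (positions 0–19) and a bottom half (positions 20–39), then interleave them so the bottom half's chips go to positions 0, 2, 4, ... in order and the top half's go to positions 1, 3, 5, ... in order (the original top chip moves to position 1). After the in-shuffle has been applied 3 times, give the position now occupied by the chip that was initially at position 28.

Track the chip's position through each in-shuffle:
28 → 16 → 33 → 26

26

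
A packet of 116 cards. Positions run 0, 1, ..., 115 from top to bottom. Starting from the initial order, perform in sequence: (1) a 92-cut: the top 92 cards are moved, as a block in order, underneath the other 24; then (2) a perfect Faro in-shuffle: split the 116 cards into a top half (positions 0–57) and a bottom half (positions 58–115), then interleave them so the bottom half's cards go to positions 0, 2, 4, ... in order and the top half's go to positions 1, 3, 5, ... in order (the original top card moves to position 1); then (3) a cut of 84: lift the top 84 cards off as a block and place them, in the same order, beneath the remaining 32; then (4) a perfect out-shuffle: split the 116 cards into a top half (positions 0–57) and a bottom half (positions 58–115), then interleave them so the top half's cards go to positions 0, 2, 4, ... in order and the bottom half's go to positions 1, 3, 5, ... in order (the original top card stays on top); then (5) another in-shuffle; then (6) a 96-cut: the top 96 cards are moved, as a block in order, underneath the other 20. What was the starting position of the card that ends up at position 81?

25

Undo the operations in reverse order, starting from position 81:
  undo op 6 (cut 96): 81 ← 61
  undo op 5 (in-shuffle, from top half): 61 ← 30
  undo op 4 (out-shuffle, from top half): 30 ← 15
  undo op 3 (cut 84): 15 ← 99
  undo op 2 (in-shuffle, from top half): 99 ← 49
  undo op 1 (cut 92): 49 ← 25
So the card at position 81 came from original position 25.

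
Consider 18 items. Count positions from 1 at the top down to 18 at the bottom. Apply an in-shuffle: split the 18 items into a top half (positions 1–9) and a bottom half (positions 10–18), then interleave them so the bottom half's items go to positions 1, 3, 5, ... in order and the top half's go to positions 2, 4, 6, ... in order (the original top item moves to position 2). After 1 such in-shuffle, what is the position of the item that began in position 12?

5

Track the item's position through each in-shuffle:
12 → 5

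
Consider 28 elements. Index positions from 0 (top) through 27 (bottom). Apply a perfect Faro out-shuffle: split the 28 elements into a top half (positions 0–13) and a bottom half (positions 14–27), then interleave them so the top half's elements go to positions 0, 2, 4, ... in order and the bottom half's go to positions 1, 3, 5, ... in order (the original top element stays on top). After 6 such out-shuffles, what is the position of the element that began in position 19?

Track the element's position through each out-shuffle:
19 → 11 → 22 → 17 → 7 → 14 → 1

1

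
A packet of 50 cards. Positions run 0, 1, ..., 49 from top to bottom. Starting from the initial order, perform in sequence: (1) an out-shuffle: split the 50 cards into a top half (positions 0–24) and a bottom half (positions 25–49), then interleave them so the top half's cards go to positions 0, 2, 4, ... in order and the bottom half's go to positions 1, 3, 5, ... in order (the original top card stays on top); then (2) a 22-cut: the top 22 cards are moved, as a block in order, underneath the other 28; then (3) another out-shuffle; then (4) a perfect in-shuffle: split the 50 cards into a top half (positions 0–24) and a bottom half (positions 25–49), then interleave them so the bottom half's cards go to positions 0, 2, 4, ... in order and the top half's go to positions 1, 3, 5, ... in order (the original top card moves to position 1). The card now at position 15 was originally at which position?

0

Undo the operations in reverse order, starting from position 15:
  undo op 4 (in-shuffle, from top half): 15 ← 7
  undo op 3 (out-shuffle, from bottom half): 7 ← 28
  undo op 2 (cut 22): 28 ← 0
  undo op 1 (out-shuffle, from top half): 0 ← 0
So the card at position 15 came from original position 0.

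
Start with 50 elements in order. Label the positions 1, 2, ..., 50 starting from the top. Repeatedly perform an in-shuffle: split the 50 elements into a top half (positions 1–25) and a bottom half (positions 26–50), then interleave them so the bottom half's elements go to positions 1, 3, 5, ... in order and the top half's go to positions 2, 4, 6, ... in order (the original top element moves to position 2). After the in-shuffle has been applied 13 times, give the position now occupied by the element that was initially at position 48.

Track position through each in-shuffle: 48 → 45 → 39 → 27 → 3 → ... (continuing for 13 shuffles total) → 6.

6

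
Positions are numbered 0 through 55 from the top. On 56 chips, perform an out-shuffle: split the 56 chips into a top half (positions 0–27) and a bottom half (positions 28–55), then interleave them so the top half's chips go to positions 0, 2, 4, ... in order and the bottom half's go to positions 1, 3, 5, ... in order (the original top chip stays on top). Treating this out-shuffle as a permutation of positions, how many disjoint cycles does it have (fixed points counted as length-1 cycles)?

6

Trace each unvisited position around until it returns:
(0) (1 2 4 8 16 32 ... len 20) (3 6 12 24 48 41 ... len 20) (5 10 20 40 25 50 45 35 15 30) (11 22 44 33) (55)
6 cycles in total.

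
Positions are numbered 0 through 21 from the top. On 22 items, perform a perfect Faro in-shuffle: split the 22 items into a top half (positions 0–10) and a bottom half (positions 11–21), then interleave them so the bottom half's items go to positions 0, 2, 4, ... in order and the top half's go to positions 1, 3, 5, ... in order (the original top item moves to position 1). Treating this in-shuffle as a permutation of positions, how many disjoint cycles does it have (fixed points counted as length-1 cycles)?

2

Trace each unvisited position around until it returns:
(0 1 3 7 15 8 ... len 11) (4 9 19 16 10 21 ... len 11)
2 cycles in total.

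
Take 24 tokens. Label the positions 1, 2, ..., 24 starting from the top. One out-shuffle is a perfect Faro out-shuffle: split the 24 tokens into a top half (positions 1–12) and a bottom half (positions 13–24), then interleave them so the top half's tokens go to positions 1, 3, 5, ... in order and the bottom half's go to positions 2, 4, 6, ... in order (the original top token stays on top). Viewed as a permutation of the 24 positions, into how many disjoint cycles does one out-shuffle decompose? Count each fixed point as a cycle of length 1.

4

Trace each unvisited position around until it returns:
(1) (2 3 5 9 17 10 ... len 11) (6 11 21 18 12 23 ... len 11) (24)
4 cycles in total.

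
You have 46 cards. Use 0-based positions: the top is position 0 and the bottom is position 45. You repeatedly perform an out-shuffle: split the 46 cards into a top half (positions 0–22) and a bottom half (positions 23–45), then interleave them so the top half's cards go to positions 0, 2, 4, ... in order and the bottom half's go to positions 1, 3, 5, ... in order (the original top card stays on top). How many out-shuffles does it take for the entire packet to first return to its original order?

12

The out-shuffle permutes the 46 positions with cycle lengths [1, 1, 2, 4, 4, 4, 6, 12, 12].
Every card is home exactly when every cycle has completed a whole number of laps, i.e. after lcm(1, 2, 4, 6, 12) = 12 out-shuffles.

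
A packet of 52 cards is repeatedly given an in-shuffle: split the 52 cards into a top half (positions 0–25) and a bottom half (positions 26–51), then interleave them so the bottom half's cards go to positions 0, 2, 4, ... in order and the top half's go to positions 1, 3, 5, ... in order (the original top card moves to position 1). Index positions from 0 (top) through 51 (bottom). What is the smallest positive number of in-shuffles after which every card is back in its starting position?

The in-shuffle permutes the 52 positions with cycle lengths [52].
Every card is home exactly when every cycle has completed a whole number of laps, i.e. after lcm(52) = 52 in-shuffles.

52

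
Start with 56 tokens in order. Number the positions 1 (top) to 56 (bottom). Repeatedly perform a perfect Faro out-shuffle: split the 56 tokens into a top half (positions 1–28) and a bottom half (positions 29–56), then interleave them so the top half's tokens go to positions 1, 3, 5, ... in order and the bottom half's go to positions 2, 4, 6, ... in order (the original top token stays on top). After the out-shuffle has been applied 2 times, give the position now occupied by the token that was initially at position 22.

30

Track the token's position through each out-shuffle:
22 → 43 → 30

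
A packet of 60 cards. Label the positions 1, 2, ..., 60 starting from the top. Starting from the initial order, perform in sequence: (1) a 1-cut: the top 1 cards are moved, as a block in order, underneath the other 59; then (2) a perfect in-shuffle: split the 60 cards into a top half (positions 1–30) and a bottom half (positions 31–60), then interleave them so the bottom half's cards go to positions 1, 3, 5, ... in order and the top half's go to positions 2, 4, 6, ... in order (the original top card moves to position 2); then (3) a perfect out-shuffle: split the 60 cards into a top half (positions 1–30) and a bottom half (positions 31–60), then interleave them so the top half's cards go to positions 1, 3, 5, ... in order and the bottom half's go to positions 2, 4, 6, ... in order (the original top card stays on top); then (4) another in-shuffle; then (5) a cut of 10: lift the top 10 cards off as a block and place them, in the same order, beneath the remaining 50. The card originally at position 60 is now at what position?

Track the card from position 60 forward through each operation:
  after op 1 (cut 1): 60 → 59
  after op 2 (in-shuffle): 59 → 57
  after op 3 (out-shuffle): 57 → 54
  after op 4 (in-shuffle): 54 → 47
  after op 5 (cut 10): 47 → 37

37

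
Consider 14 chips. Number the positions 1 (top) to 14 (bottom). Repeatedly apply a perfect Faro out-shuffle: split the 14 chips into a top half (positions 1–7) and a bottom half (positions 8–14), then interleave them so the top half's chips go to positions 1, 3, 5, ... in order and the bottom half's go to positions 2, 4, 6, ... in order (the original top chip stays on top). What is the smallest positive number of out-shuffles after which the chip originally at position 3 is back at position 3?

Follow position 3 under repeated out-shuffles:
3 → 5 → 9 → 4 → 7 → 13 → 12 → 10 → 6 → 11 → 8 → 2 → 3
It first returns after 12 out-shuffles.

12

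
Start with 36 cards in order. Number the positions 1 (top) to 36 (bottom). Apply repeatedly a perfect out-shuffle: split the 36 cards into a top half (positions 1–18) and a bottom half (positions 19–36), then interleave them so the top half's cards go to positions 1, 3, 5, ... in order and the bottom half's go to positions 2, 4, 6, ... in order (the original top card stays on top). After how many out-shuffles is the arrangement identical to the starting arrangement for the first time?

The out-shuffle permutes the 36 positions with cycle lengths [1, 1, 3, 3, 4, 12, 12].
Every card is home exactly when every cycle has completed a whole number of laps, i.e. after lcm(1, 3, 4, 12) = 12 out-shuffles.

12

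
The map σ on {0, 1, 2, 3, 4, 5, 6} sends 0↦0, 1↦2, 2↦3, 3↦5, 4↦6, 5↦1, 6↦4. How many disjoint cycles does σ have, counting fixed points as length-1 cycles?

Cycle decomposition: (0) (1 2 3 5) (4 6).
3 cycles.

3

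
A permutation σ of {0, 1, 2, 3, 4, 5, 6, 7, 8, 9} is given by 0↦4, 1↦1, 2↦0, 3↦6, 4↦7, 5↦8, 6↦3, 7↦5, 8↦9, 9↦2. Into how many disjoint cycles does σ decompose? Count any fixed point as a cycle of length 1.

3

Cycle decomposition: (0 4 7 5 8 9 2) (1) (3 6).
3 cycles.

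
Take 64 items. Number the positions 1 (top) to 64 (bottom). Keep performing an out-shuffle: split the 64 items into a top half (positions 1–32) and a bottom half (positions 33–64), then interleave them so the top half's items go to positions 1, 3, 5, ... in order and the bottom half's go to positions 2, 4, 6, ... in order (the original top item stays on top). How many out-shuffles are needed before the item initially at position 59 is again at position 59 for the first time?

6

Follow position 59 under repeated out-shuffles:
59 → 54 → 44 → 24 → 47 → 30 → 59
It first returns after 6 out-shuffles.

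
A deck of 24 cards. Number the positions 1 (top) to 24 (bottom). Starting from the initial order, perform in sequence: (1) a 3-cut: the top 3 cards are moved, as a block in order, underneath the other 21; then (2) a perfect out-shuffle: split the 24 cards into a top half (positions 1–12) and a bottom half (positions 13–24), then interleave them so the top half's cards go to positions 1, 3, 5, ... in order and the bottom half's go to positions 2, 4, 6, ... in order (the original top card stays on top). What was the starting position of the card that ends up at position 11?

Undo the operations in reverse order, starting from position 11:
  undo op 2 (out-shuffle, from top half): 11 ← 6
  undo op 1 (cut 3): 6 ← 9
So the card at position 11 came from original position 9.

9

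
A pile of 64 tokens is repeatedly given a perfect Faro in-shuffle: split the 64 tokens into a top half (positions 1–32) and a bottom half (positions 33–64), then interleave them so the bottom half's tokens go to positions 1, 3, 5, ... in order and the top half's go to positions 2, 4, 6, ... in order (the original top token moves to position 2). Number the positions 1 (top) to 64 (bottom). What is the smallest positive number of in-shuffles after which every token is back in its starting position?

12

The in-shuffle permutes the 64 positions with cycle lengths [4, 12, 12, 12, 12, 12].
Every token is home exactly when every cycle has completed a whole number of laps, i.e. after lcm(4, 12) = 12 in-shuffles.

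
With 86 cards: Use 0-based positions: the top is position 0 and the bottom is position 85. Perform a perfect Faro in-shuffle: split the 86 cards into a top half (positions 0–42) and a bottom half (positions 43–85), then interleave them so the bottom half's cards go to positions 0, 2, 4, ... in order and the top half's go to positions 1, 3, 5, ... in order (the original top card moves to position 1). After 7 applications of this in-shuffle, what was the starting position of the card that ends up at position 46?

15

Work backwards from position 46, undoing one in-shuffle at a time:
46 ← 66 ← 76 ← 81 ← 40 ← 63 ← 31 ← 15
So the card now at position 46 started at position 15.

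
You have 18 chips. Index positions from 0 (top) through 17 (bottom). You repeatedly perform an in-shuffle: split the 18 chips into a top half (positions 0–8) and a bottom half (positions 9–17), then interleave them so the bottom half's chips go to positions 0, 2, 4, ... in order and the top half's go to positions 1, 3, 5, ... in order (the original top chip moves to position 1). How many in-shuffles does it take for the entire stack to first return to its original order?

18

The in-shuffle permutes the 18 positions with cycle lengths [18].
Every chip is home exactly when every cycle has completed a whole number of laps, i.e. after lcm(18) = 18 in-shuffles.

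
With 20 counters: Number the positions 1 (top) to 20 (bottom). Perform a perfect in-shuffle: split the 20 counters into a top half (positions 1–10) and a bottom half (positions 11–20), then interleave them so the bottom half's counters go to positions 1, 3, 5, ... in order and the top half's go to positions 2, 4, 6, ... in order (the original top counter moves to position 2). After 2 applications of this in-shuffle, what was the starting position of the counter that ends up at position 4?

1

Work backwards from position 4, undoing one in-shuffle at a time:
4 ← 2 ← 1
So the counter now at position 4 started at position 1.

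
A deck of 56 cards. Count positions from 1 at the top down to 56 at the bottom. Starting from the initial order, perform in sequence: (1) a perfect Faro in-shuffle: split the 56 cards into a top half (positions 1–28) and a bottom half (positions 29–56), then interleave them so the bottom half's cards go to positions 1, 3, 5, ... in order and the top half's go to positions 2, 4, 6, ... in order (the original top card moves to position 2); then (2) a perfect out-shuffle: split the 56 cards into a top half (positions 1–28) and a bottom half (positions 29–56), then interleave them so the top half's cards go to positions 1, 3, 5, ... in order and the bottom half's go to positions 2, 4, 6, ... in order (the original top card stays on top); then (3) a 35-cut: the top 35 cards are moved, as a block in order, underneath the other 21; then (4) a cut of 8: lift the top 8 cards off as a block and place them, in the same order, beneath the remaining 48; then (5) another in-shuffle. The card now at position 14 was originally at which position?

55

Undo the operations in reverse order, starting from position 14:
  undo op 5 (in-shuffle, from top half): 14 ← 7
  undo op 4 (cut 8): 7 ← 15
  undo op 3 (cut 35): 15 ← 50
  undo op 2 (out-shuffle, from bottom half): 50 ← 53
  undo op 1 (in-shuffle, from bottom half): 53 ← 55
So the card at position 14 came from original position 55.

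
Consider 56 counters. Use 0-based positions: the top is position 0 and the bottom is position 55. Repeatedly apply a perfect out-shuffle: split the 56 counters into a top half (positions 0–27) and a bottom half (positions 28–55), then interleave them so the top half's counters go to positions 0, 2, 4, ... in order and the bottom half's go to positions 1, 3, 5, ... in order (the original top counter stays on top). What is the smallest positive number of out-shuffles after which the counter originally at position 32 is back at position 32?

20

Follow position 32 under repeated out-shuffles:
32 → 9 → 18 → 36 → 17 → 34 → 13 → 26 → 52 → 49 → 43 → 31 → 7 → 14 → 28 → 1 → 2 → 4 → 8 → 16 → 32
It first returns after 20 out-shuffles.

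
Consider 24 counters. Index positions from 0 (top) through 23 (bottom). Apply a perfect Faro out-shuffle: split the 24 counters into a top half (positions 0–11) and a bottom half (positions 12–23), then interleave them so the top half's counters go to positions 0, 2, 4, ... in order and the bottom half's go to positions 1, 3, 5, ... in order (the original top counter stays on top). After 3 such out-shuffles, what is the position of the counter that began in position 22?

Track the counter's position through each out-shuffle:
22 → 21 → 19 → 15

15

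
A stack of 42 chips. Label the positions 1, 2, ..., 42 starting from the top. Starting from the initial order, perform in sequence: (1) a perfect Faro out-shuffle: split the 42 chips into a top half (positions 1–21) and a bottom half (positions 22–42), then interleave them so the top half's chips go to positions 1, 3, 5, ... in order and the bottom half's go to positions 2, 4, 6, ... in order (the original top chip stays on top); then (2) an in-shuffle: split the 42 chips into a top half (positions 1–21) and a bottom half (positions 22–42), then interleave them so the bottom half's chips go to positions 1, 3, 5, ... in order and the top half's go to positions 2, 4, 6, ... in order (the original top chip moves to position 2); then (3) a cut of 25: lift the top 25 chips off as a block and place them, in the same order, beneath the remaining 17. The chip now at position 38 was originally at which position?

Undo the operations in reverse order, starting from position 38:
  undo op 3 (cut 25): 38 ← 21
  undo op 2 (in-shuffle, from bottom half): 21 ← 32
  undo op 1 (out-shuffle, from bottom half): 32 ← 37
So the chip at position 38 came from original position 37.

37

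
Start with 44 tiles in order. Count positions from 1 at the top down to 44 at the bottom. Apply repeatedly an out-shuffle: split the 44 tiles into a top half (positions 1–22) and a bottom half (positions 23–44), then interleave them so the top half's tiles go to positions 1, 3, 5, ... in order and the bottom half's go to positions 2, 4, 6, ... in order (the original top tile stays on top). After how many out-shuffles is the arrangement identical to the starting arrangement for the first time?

The out-shuffle permutes the 44 positions with cycle lengths [1, 1, 14, 14, 14].
Every tile is home exactly when every cycle has completed a whole number of laps, i.e. after lcm(1, 14) = 14 out-shuffles.

14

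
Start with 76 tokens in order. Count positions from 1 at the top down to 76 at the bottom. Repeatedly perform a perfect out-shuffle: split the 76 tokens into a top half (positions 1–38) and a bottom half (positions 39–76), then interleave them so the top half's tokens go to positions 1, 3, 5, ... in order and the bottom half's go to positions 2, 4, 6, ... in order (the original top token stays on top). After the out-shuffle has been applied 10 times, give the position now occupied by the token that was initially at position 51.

51

Track the token's position through each out-shuffle:
51 → 26 → 51 → 26 → 51 → 26 → 51 → 26 → 51 → 26 → 51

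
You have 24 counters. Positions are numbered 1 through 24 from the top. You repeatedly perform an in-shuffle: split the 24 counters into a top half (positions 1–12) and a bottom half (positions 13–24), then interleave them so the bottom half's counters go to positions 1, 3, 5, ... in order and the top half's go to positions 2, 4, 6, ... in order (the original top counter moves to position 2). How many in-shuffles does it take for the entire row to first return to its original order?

20

The in-shuffle permutes the 24 positions with cycle lengths [4, 20].
Every counter is home exactly when every cycle has completed a whole number of laps, i.e. after lcm(4, 20) = 20 in-shuffles.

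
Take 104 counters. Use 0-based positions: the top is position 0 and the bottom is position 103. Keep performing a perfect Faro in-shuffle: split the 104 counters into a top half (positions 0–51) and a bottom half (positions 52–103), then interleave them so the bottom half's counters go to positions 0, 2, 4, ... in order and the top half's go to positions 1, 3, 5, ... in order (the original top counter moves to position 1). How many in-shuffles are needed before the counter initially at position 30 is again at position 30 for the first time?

Follow position 30 under repeated in-shuffles:
30 → 61 → 18 → 37 → 75 → 46 → 93 → 82 → 60 → 16 → 33 → 67 → 30
It first returns after 12 in-shuffles.

12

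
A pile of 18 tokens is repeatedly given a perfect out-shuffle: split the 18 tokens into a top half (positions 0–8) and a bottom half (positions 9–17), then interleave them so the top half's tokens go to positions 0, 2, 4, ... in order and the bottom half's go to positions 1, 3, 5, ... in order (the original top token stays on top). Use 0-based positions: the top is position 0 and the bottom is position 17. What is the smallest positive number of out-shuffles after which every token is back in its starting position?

8

The out-shuffle permutes the 18 positions with cycle lengths [1, 1, 8, 8].
Every token is home exactly when every cycle has completed a whole number of laps, i.e. after lcm(1, 8) = 8 out-shuffles.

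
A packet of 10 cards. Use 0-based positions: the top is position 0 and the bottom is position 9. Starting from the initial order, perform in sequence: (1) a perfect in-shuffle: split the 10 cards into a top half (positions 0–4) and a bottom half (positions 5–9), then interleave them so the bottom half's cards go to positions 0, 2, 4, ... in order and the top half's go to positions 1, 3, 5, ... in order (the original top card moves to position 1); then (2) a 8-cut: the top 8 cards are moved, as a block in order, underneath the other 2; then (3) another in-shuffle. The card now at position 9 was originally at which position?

Undo the operations in reverse order, starting from position 9:
  undo op 3 (in-shuffle, from top half): 9 ← 4
  undo op 2 (cut 8): 4 ← 2
  undo op 1 (in-shuffle, from bottom half): 2 ← 6
So the card at position 9 came from original position 6.

6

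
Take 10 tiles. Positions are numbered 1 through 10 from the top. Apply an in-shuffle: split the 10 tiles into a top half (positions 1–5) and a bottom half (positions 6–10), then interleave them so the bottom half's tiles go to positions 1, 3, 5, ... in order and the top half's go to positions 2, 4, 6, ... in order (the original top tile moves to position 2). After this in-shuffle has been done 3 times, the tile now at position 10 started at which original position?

Work backwards from position 10, undoing one in-shuffle at a time:
10 ← 5 ← 8 ← 4
So the tile now at position 10 started at position 4.

4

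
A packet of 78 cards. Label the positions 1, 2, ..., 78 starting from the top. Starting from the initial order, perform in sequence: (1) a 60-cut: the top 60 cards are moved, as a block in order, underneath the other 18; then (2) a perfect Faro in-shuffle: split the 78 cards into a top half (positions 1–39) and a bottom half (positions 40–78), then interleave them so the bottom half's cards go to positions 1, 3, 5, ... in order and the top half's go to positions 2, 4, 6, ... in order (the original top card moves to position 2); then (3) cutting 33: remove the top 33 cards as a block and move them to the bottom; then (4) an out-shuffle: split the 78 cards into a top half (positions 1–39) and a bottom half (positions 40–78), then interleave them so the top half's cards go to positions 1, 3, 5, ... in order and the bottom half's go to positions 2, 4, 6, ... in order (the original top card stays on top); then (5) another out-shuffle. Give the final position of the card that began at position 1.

Track the card from position 1 forward through each operation:
  after op 1 (cut 60): 1 → 19
  after op 2 (in-shuffle): 19 → 38
  after op 3 (cut 33): 38 → 5
  after op 4 (out-shuffle): 5 → 9
  after op 5 (out-shuffle): 9 → 17

17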